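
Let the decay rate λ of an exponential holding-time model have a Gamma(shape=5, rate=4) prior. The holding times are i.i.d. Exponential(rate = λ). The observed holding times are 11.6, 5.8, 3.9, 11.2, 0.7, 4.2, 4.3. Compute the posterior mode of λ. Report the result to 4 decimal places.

The Exponential(rate=λ) likelihood is ∝ λ^n e^(−λΣtᵢ). Here n = 7 and Σtᵢ = 11.6 + 5.8 + 3.9 + 11.2 + 0.7 + 4.2 + 4.3 = 41.7.
Posterior ∝ λ^4e^(−4λ) · λ^7e^(−41.7λ) = λ^11e^(−45.7λ), i.e. Gamma(12, 45.7).
Mode = (a−1)/b = 11/45.7 ≈ 0.2407.

λ̂_MAP = 0.2407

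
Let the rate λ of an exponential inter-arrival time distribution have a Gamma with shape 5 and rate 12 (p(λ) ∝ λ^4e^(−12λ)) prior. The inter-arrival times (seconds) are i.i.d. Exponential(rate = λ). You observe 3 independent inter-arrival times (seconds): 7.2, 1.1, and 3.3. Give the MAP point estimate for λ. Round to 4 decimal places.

λ̂_MAP = 0.2966

The Exponential(rate=λ) likelihood is ∝ λ^n e^(−λΣtᵢ). Here n = 3 and Σtᵢ = 7.2 + 1.1 + 3.3 = 11.6.
Posterior ∝ λ^4e^(−12λ) · λ^3e^(−11.6λ) = λ^7e^(−23.6λ), i.e. Gamma(8, 23.6).
Mode = (a−1)/b = 7/23.6 ≈ 0.2966.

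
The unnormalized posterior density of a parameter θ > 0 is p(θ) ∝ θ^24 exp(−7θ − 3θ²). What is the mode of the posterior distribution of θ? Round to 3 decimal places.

θ̂_MAP = 1.500

ℓ'(θ) = 24/θ − 7 − 6θ. Setting this to zero and multiplying by θ: 6θ² + 7θ − 24 = 0.
θ = (−7 + √(7² + 4·6·24)) / (2·6) = (−7 + √625) / 12 = (−7 + 25)/12 = 3/2.
ℓ''(θ) = −24/θ² − 6 < 0, confirming a maximum.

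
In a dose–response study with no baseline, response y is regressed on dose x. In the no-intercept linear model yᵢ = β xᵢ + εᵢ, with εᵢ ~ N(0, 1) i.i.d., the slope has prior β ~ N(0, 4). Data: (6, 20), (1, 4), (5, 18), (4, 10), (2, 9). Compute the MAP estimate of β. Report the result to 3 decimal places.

β̂_MAP = 3.307

log p(β | y) = −Σ(yᵢ − βxᵢ)²/(2·1) − β²/(2·4) + const.
Setting the derivative to zero: Σxᵢ(yᵢ − βxᵢ)/1 − β/4 = 0, so β = Σxᵢyᵢ / (Σxᵢ² + σ²/τ²).
Σxᵢyᵢ = 6·20 + 1·4 + 5·18 + 4·10 + 2·9 = 272; Σxᵢ² = 82; σ²/τ² = 0.25.
β̂_MAP = 272 / (82 + 0.25) = 272/82.25 ≈ 3.307.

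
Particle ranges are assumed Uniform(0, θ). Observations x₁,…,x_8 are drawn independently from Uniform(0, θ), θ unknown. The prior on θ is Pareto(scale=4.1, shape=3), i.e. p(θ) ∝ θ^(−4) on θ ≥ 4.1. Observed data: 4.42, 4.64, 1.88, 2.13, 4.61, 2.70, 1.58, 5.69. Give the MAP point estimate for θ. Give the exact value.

θ̂_MAP = 5.69

The Uniform(0, θ) likelihood is θ^(−n) for θ ≥ max(xᵢ), zero otherwise. Here max(xᵢ) = 5.69.
Posterior ∝ θ^(−4) · θ^(−8) = θ^(−12) on θ ≥ max(4.1, 5.69) = 5.69.
This density is strictly decreasing in θ, so the posterior mode lies at the lower boundary of the support.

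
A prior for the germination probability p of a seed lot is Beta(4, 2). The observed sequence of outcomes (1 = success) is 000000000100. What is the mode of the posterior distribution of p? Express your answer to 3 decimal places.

Prior: Beta(4, 2).
Data: 1 success in 12 trials (from the sequence). The binomial likelihood contributes p(1−p)^11, so the posterior is Beta(4+1, 2+11) = Beta(5, 13).
For Beta(a, b) with a, b > 1 the mode is (a−1)/(a+b−2) = 4/16 ≈ 0.250.

p̂_MAP = 0.250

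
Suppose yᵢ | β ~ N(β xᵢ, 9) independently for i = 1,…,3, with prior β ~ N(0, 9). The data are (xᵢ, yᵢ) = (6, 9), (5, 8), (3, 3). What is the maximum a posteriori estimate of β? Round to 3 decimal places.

β̂_MAP = 1.451

log p(β | y) = −Σ(yᵢ − βxᵢ)²/(2·9) − β²/(2·9) + const.
Setting the derivative to zero: Σxᵢ(yᵢ − βxᵢ)/9 − β/9 = 0, so β = Σxᵢyᵢ / (Σxᵢ² + σ²/τ²).
Σxᵢyᵢ = 6·9 + 5·8 + 3·3 = 103; Σxᵢ² = 70; σ²/τ² = 1.
β̂_MAP = 103 / (70 + 1) = 103/71 ≈ 1.451.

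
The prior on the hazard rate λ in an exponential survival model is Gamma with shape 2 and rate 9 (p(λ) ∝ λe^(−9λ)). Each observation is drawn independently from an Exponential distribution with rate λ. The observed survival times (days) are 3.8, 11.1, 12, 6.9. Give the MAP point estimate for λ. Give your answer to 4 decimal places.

The Exponential(rate=λ) likelihood is ∝ λ^n e^(−λΣtᵢ). Here n = 4 and Σtᵢ = 3.8 + 11.1 + 12 + 6.9 = 33.8.
Posterior ∝ λe^(−9λ) · λ^4e^(−33.8λ) = λ^5e^(−42.8λ), i.e. Gamma(6, 42.8).
Mode = (a−1)/b = 5/42.8 ≈ 0.1168.

λ̂_MAP = 0.1168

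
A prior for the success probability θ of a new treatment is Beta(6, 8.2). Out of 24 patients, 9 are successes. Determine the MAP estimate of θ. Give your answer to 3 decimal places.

Prior: Beta(6, 8.2).
Data: 9 successes in 24 trials. The binomial likelihood contributes θ^9(1−θ)^15, so the posterior is Beta(6+9, 8.2+15) = Beta(15, 23.2).
For Beta(a, b) with a, b > 1 the mode is (a−1)/(a+b−2) = 14/36.2 ≈ 0.387.

θ̂_MAP = 0.387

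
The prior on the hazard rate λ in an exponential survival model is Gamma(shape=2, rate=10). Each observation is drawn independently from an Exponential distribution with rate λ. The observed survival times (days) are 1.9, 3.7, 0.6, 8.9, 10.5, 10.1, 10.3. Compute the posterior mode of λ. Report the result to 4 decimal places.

λ̂_MAP = 0.1429

The Exponential(rate=λ) likelihood is ∝ λ^n e^(−λΣtᵢ). Here n = 7 and Σtᵢ = 1.9 + 3.7 + 0.6 + 8.9 + 10.5 + 10.1 + 10.3 = 46.
Posterior ∝ λe^(−10λ) · λ^7e^(−46λ) = λ^8e^(−56λ), i.e. Gamma(9, 56).
Mode = (a−1)/b = 8/56 ≈ 0.1429.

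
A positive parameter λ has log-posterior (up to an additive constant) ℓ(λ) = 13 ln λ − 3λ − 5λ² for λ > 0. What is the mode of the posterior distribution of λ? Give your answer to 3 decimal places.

λ̂_MAP = 1.000

ℓ'(λ) = 13/λ − 3 − 10λ. Setting this to zero and multiplying by λ: 10λ² + 3λ − 13 = 0.
λ = (−3 + √(3² + 4·10·13)) / (2·10) = (−3 + √529) / 20 = (−3 + 23)/20 = 1.
ℓ''(λ) = −13/λ² − 10 < 0, confirming a maximum.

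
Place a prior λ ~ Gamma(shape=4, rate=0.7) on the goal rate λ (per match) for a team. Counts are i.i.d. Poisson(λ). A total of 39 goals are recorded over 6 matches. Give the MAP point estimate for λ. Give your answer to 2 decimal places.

λ̂_MAP = 6.27

Σxᵢ = 39, n = 6.
Posterior ∝ λ^3e^(−0.7λ) · λ^39e^(−6λ) = λ^42e^(−6.7λ), i.e. Gamma(shape=43, rate=6.7).
The mode of a Gamma(a, b) with a ≥ 1 (shape–rate) is (a−1)/b = 42/6.7 ≈ 6.27.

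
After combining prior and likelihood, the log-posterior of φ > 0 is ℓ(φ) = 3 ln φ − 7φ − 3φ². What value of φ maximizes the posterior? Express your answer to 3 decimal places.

φ̂_MAP = 0.333

ℓ'(φ) = 3/φ − 7 − 6φ. Setting this to zero and multiplying by φ: 6φ² + 7φ − 3 = 0.
φ = (−7 + √(7² + 4·6·3)) / (2·6) = (−7 + √121) / 12 = (−7 + 11)/12 = 1/3.
ℓ''(φ) = −3/φ² − 6 < 0, confirming a maximum.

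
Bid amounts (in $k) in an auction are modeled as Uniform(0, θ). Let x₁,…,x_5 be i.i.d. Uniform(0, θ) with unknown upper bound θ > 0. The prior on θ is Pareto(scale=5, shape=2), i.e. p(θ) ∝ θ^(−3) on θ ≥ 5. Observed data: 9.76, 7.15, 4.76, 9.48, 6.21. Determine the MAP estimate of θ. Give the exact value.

θ̂_MAP = 9.76

The Uniform(0, θ) likelihood is θ^(−n) for θ ≥ max(xᵢ), zero otherwise. Here max(xᵢ) = 9.76.
Posterior ∝ θ^(−3) · θ^(−5) = θ^(−8) on θ ≥ max(5, 9.76) = 9.76.
This density is strictly decreasing in θ, so the posterior mode lies at the lower boundary of the support.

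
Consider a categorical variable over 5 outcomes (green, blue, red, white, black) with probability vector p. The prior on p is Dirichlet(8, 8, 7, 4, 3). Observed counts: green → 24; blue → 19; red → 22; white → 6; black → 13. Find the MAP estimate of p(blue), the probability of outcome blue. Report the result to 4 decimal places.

The posterior is Dirichlet(αᵢ + nᵢ) = Dirichlet(32, 27, 29, 10, 16).
For a Dirichlet(a₁,…,a_K) with all aᵢ > 1, the mode has j-th component (aⱼ − 1)/(Σaᵢ − K).
Here Σaᵢ = 114 and K = 5, so p(blue) = (27 − 1)/(114 − 5) = 26/109 ≈ 0.2385.

MAP estimate of p(blue) = 0.2385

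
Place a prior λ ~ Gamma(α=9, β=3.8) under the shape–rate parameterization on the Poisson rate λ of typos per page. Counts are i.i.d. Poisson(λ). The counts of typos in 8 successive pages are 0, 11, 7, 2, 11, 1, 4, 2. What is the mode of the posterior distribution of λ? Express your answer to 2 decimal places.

Σxᵢ = 0+11+7+2+11+1+4+2 = 38, with n = 8.
Posterior ∝ λ^8e^(−3.8λ) · λ^38e^(−8λ) = λ^46e^(−11.8λ), i.e. Gamma(shape=47, rate=11.8).
The mode of a Gamma(a, b) with a ≥ 1 (shape–rate) is (a−1)/b = 46/11.8 ≈ 3.90.

λ̂_MAP = 3.90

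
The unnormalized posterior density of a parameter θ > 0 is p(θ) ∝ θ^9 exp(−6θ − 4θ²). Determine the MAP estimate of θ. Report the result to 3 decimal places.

θ̂_MAP = 0.750

ℓ'(θ) = 9/θ − 6 − 8θ. Setting this to zero and multiplying by θ: 8θ² + 6θ − 9 = 0.
θ = (−6 + √(6² + 4·8·9)) / (2·8) = (−6 + √324) / 16 = (−6 + 18)/16 = 3/4.
ℓ''(θ) = −9/θ² − 8 < 0, confirming a maximum.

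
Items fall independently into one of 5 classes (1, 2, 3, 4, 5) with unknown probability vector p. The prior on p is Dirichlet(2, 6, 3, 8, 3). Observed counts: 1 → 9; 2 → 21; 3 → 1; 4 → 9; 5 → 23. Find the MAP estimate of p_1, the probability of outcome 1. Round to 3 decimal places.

MAP estimate: 0.125

The posterior is Dirichlet(αᵢ + nᵢ) = Dirichlet(11, 27, 4, 17, 26).
For a Dirichlet(a₁,…,a_K) with all aᵢ > 1, the mode has j-th component (aⱼ − 1)/(Σaᵢ − K).
Here Σaᵢ = 85 and K = 5, so p_1 = (11 − 1)/(85 − 5) = 10/80 ≈ 0.125.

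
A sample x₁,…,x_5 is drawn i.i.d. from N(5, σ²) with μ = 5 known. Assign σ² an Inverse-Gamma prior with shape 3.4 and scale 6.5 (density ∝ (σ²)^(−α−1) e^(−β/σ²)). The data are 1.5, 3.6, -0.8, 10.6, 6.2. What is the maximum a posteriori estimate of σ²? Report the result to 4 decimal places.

σ̂²_MAP = 6.7862

Sum of squared deviations about the known mean: SS = (1.5−5)² + (3.6−5)² + (-0.8−5)² + (10.6−5)² + (6.2−5)² = 80.65.
The Normal likelihood contributes (σ²)^(−n/2) exp(−SS/(2σ²)), so the posterior is Inverse-Gamma(α + n/2, β + SS/2) = Inverse-Gamma(5.9, 46.825).
The mode of Inverse-Gamma(a, b) is b/(a+1) = 46.825/6.9 ≈ 6.7862.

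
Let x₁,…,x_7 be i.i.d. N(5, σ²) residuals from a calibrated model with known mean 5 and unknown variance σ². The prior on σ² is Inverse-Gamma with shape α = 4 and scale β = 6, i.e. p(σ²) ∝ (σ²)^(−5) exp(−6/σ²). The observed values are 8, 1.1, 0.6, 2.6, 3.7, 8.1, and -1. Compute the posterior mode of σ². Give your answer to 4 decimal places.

Sum of squared deviations about the known mean: SS = (8−5)² + (1.1−5)² + (0.6−5)² + (2.6−5)² + (3.7−5)² + (8.1−5)² + (-1−5)² = 96.63.
The Normal likelihood contributes (σ²)^(−n/2) exp(−SS/(2σ²)), so the posterior is Inverse-Gamma(α + n/2, β + SS/2) = Inverse-Gamma(7.5, 54.315).
The mode of Inverse-Gamma(a, b) is b/(a+1) = 54.315/8.5 ≈ 6.3900.

σ̂²_MAP = 6.3900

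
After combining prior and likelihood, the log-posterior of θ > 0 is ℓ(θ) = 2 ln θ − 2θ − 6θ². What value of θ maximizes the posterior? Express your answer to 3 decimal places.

ℓ'(θ) = 2/θ − 2 − 12θ. Setting this to zero and multiplying by θ: 12θ² + 2θ − 2 = 0.
θ = (−2 + √(2² + 4·12·2)) / (2·12) = (−2 + √100) / 24 = (−2 + 10)/24 = 1/3.
ℓ''(θ) = −2/θ² − 12 < 0, confirming a maximum.

θ̂_MAP = 0.333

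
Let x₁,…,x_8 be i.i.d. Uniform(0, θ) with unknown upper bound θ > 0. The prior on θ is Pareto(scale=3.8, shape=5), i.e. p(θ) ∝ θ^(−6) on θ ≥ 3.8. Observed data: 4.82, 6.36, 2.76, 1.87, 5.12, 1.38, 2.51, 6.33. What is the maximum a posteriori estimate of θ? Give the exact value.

The Uniform(0, θ) likelihood is θ^(−n) for θ ≥ max(xᵢ), zero otherwise. Here max(xᵢ) = 6.36.
Posterior ∝ θ^(−6) · θ^(−8) = θ^(−14) on θ ≥ max(3.8, 6.36) = 6.36.
This density is strictly decreasing in θ, so the posterior mode lies at the lower boundary of the support.

θ̂_MAP = 6.36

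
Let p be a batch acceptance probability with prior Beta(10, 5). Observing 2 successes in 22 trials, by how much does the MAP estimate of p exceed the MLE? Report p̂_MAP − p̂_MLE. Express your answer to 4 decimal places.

MAP − MLE = 0.2234

Posterior is Beta(12, 25); MAP = (12−1)/(37−2) = 11/35 ≈ 0.31429.
MLE ignores the prior: p̂_MLE = k/n = 2/22 ≈ 0.09091.
Difference = 11/35 − 2/22 = 86/385 ≈ 0.2234.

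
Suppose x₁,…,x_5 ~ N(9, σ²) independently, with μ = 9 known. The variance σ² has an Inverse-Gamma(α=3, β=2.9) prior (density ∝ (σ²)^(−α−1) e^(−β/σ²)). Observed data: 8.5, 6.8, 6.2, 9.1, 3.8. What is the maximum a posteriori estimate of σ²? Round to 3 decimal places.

Sum of squared deviations about the known mean: SS = (8.5−9)² + (6.8−9)² + (6.2−9)² + (9.1−9)² + (3.8−9)² = 39.98.
The Normal likelihood contributes (σ²)^(−n/2) exp(−SS/(2σ²)), so the posterior is Inverse-Gamma(α + n/2, β + SS/2) = Inverse-Gamma(5.5, 22.89).
The mode of Inverse-Gamma(a, b) is b/(a+1) = 22.89/6.5 ≈ 3.522.

σ̂²_MAP = 3.522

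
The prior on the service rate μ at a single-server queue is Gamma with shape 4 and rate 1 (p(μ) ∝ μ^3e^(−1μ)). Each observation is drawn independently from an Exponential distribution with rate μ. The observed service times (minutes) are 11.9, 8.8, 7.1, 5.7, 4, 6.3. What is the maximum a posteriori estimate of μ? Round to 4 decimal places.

μ̂_MAP = 0.2009

The Exponential(rate=μ) likelihood is ∝ μ^n e^(−μΣtᵢ). Here n = 6 and Σtᵢ = 11.9 + 8.8 + 7.1 + 5.7 + 4 + 6.3 = 43.8.
Posterior ∝ μ^3e^(−1μ) · μ^6e^(−43.8μ) = μ^9e^(−44.8μ), i.e. Gamma(10, 44.8).
Mode = (a−1)/b = 9/44.8 ≈ 0.2009.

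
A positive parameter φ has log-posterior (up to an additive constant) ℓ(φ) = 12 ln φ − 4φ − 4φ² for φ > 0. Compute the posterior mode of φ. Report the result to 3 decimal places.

ℓ'(φ) = 12/φ − 4 − 8φ. Setting this to zero and multiplying by φ: 8φ² + 4φ − 12 = 0.
φ = (−4 + √(4² + 4·8·12)) / (2·8) = (−4 + √400) / 16 = (−4 + 20)/16 = 1.
ℓ''(φ) = −12/φ² − 8 < 0, confirming a maximum.

φ̂_MAP = 1.000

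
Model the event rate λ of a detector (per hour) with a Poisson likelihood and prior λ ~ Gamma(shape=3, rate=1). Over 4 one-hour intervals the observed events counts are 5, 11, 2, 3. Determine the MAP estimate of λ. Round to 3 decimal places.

Σxᵢ = 5+11+2+3 = 21, with n = 4.
Posterior ∝ λ^2e^(−1λ) · λ^21e^(−4λ) = λ^23e^(−5λ), i.e. Gamma(shape=24, rate=5).
The mode of a Gamma(a, b) with a ≥ 1 (shape–rate) is (a−1)/b = 23/5 ≈ 4.600.

λ̂_MAP = 4.600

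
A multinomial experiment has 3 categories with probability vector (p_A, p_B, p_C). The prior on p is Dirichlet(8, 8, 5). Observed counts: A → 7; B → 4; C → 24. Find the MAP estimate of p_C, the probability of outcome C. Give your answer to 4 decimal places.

MAP estimate of p_C = 0.5283

The posterior is Dirichlet(αᵢ + nᵢ) = Dirichlet(15, 12, 29).
For a Dirichlet(a₁,…,a_K) with all aᵢ > 1, the mode has j-th component (aⱼ − 1)/(Σaᵢ − K).
Here Σaᵢ = 56 and K = 3, so p_C = (29 − 1)/(56 − 3) = 28/53 ≈ 0.5283.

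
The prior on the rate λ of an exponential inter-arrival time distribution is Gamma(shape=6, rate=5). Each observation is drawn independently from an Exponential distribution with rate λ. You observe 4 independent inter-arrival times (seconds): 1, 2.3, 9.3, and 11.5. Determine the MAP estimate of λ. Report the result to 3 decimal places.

λ̂_MAP = 0.309

The Exponential(rate=λ) likelihood is ∝ λ^n e^(−λΣtᵢ). Here n = 4 and Σtᵢ = 1 + 2.3 + 9.3 + 11.5 = 24.1.
Posterior ∝ λ^5e^(−5λ) · λ^4e^(−24.1λ) = λ^9e^(−29.1λ), i.e. Gamma(10, 29.1).
Mode = (a−1)/b = 9/29.1 ≈ 0.309.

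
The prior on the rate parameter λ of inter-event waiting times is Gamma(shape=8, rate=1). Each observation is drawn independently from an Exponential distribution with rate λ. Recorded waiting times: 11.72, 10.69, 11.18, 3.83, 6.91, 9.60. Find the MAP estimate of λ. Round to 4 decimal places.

λ̂_MAP = 0.2367

The Exponential(rate=λ) likelihood is ∝ λ^n e^(−λΣtᵢ). Here n = 6 and Σtᵢ = 11.72 + 10.69 + 11.18 + 3.83 + 6.91 + 9.60 = 53.93.
Posterior ∝ λ^7e^(−1λ) · λ^6e^(−53.93λ) = λ^13e^(−54.93λ), i.e. Gamma(14, 54.93).
Mode = (a−1)/b = 13/54.93 ≈ 0.2367.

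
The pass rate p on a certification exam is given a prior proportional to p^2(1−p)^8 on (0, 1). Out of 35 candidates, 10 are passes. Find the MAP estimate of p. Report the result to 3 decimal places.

The prior density ∝ p^2(1−p)^8 is the kernel of Beta(3, 9).
Data: 10 successes in 35 trials. The binomial likelihood contributes p^10(1−p)^25, so the posterior is Beta(3+10, 9+25) = Beta(13, 34).
For Beta(a, b) with a, b > 1 the mode is (a−1)/(a+b−2) = 12/45 ≈ 0.267.

p̂_MAP = 0.267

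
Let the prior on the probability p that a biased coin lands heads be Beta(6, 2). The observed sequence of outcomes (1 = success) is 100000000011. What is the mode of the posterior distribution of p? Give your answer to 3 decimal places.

Prior: Beta(6, 2).
Data: 3 successes in 12 trials (from the sequence). The binomial likelihood contributes p^3(1−p)^9, so the posterior is Beta(6+3, 2+9) = Beta(9, 11).
For Beta(a, b) with a, b > 1 the mode is (a−1)/(a+b−2) = 8/18 ≈ 0.444.

p̂_MAP = 0.444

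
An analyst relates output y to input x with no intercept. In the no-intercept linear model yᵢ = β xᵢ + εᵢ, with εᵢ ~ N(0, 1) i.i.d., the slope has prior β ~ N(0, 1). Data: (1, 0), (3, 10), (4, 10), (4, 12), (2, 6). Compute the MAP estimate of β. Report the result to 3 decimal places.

log p(β | y) = −Σ(yᵢ − βxᵢ)²/(2·1) − β²/(2·1) + const.
Setting the derivative to zero: Σxᵢ(yᵢ − βxᵢ)/1 − β/1 = 0, so β = Σxᵢyᵢ / (Σxᵢ² + σ²/τ²).
Σxᵢyᵢ = 1·0 + 3·10 + 4·10 + 4·12 + 2·6 = 130; Σxᵢ² = 46; σ²/τ² = 1.
β̂_MAP = 130 / (46 + 1) = 130/47 ≈ 2.766.

β̂_MAP = 2.766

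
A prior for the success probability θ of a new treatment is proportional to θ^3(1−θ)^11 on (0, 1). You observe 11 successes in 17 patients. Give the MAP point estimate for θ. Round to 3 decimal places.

θ̂_MAP = 0.452

The prior density ∝ θ^3(1−θ)^11 is the kernel of Beta(4, 12).
Data: 11 successes in 17 trials. The binomial likelihood contributes θ^11(1−θ)^6, so the posterior is Beta(4+11, 12+6) = Beta(15, 18).
For Beta(a, b) with a, b > 1 the mode is (a−1)/(a+b−2) = 14/31 ≈ 0.452.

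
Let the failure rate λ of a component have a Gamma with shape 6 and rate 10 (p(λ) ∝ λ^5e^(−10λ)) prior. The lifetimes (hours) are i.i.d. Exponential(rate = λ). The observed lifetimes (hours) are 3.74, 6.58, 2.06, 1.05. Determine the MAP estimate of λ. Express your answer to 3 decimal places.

λ̂_MAP = 0.384

The Exponential(rate=λ) likelihood is ∝ λ^n e^(−λΣtᵢ). Here n = 4 and Σtᵢ = 3.74 + 6.58 + 2.06 + 1.05 = 13.43.
Posterior ∝ λ^5e^(−10λ) · λ^4e^(−13.43λ) = λ^9e^(−23.43λ), i.e. Gamma(10, 23.43).
Mode = (a−1)/b = 9/23.43 ≈ 0.384.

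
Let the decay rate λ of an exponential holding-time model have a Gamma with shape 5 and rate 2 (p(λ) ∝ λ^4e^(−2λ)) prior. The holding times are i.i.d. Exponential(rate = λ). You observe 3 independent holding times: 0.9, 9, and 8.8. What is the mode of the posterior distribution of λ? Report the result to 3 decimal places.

λ̂_MAP = 0.338

The Exponential(rate=λ) likelihood is ∝ λ^n e^(−λΣtᵢ). Here n = 3 and Σtᵢ = 0.9 + 9 + 8.8 = 18.7.
Posterior ∝ λ^4e^(−2λ) · λ^3e^(−18.7λ) = λ^7e^(−20.7λ), i.e. Gamma(8, 20.7).
Mode = (a−1)/b = 7/20.7 ≈ 0.338.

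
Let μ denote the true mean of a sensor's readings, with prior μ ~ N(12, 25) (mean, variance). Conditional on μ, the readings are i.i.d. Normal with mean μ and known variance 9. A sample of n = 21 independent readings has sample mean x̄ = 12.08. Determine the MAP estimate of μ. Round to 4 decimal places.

μ̂_MAP = 12.0787

n = 21, x̄ = 12.08.
For a Normal prior and Normal likelihood with known variance, the posterior is Normal; its mode equals its mean, the precision-weighted average.
Prior precision 1/σ₀² = 1/25 = 0.04; data precision n/σ² = 21/9 = 7/3.
μ̂ = (0.04·12 + (7/3)·12.08) / (0.04 + 7/3) = (86/3)/(178/75) = 1075/89 ≈ 12.0787.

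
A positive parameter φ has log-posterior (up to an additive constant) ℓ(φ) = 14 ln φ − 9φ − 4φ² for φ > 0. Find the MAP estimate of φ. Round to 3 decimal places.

φ̂_MAP = 0.875

ℓ'(φ) = 14/φ − 9 − 8φ. Setting this to zero and multiplying by φ: 8φ² + 9φ − 14 = 0.
φ = (−9 + √(9² + 4·8·14)) / (2·8) = (−9 + √529) / 16 = (−9 + 23)/16 = 7/8.
ℓ''(φ) = −14/φ² − 8 < 0, confirming a maximum.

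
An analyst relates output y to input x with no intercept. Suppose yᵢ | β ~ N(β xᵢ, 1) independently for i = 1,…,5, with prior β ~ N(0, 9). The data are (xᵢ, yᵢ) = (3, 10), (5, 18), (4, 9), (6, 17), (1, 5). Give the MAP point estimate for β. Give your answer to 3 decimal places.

β̂_MAP = 3.019

log p(β | y) = −Σ(yᵢ − βxᵢ)²/(2·1) − β²/(2·9) + const.
Setting the derivative to zero: Σxᵢ(yᵢ − βxᵢ)/1 − β/9 = 0, so β = Σxᵢyᵢ / (Σxᵢ² + σ²/τ²).
Σxᵢyᵢ = 3·10 + 5·18 + 4·9 + 6·17 + 1·5 = 263; Σxᵢ² = 87; σ²/τ² = 1/9.
β̂_MAP = 263 / (87 + 1/9) = 263/(784/9) = 2367/784 ≈ 3.019.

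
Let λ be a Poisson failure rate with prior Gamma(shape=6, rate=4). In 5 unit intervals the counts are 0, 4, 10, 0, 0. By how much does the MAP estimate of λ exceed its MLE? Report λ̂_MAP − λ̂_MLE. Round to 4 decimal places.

MAP − MLE = -0.6889

Σxᵢ = 14. Posterior is Gamma(20, 9); MAP = (20−1)/9 = 19/9 ≈ 2.11111.
MLE = x̄ = 14/5 ≈ 2.80000.
Difference = 19/9 − 14/5 = -31/45 ≈ -0.6889.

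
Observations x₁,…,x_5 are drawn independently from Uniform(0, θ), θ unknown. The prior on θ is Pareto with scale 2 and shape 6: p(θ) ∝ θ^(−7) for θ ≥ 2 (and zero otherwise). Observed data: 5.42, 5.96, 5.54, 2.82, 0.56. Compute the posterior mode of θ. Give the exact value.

The Uniform(0, θ) likelihood is θ^(−n) for θ ≥ max(xᵢ), zero otherwise. Here max(xᵢ) = 5.96.
Posterior ∝ θ^(−7) · θ^(−5) = θ^(−12) on θ ≥ max(2, 5.96) = 5.96.
This density is strictly decreasing in θ, so the posterior mode lies at the lower boundary of the support.

θ̂_MAP = 5.96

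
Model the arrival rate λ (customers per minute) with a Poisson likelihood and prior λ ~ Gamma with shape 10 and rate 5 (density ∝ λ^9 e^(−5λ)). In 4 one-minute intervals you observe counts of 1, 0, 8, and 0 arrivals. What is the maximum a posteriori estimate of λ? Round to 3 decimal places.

λ̂_MAP = 2.000

Σxᵢ = 1+0+8+0 = 9, with n = 4.
Posterior ∝ λ^9e^(−5λ) · λ^9e^(−4λ) = λ^18e^(−9λ), i.e. Gamma(shape=19, rate=9).
The mode of a Gamma(a, b) with a ≥ 1 (shape–rate) is (a−1)/b = 18/9 ≈ 2.000.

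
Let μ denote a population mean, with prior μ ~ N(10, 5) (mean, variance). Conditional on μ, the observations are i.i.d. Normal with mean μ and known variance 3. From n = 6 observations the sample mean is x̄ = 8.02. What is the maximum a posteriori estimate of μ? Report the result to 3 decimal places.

n = 6, x̄ = 8.02.
For a Normal prior and Normal likelihood with known variance, the posterior is Normal; its mode equals its mean, the precision-weighted average.
Prior precision 1/σ₀² = 1/5 = 0.2; data precision n/σ² = 6/3 = 2.
μ̂ = (0.2·10 + 2·8.02) / (0.2 + 2) = 18.04/2.2 = 8.200.

μ̂_MAP = 8.200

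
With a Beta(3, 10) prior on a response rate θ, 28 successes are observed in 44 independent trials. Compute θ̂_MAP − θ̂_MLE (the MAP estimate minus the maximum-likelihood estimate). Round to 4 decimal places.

MAP − MLE = -0.0909

Posterior is Beta(31, 26); MAP = (31−1)/(57−2) = 30/55 ≈ 0.54545.
MLE ignores the prior: θ̂_MLE = k/n = 28/44 ≈ 0.63636.
Difference = 30/55 − 28/44 = -1/11 ≈ -0.0909.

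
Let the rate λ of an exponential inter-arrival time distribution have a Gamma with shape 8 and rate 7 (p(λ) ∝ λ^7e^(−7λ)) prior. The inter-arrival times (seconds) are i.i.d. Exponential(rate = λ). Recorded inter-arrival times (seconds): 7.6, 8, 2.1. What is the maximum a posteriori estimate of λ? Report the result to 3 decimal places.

The Exponential(rate=λ) likelihood is ∝ λ^n e^(−λΣtᵢ). Here n = 3 and Σtᵢ = 7.6 + 8 + 2.1 = 17.7.
Posterior ∝ λ^7e^(−7λ) · λ^3e^(−17.7λ) = λ^10e^(−24.7λ), i.e. Gamma(11, 24.7).
Mode = (a−1)/b = 10/24.7 ≈ 0.405.

λ̂_MAP = 0.405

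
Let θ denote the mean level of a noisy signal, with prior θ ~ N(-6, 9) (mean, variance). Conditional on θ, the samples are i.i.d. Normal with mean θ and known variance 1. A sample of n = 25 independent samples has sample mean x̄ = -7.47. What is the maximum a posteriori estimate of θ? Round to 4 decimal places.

θ̂_MAP = -7.4635

n = 25, x̄ = -7.47.
For a Normal prior and Normal likelihood with known variance, the posterior is Normal; its mode equals its mean, the precision-weighted average.
Prior precision 1/σ₀² = 1/9; data precision n/σ² = 25/1 = 25.
θ̂ = ((1/9)·(-6) + 25·(-7.47)) / (1/9 + 25) = (-2249/12)/(226/9) = -6747/904 ≈ -7.4635.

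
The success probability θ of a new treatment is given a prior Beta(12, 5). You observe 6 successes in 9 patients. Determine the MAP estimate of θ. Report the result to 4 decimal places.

θ̂_MAP = 0.7083

Prior: Beta(12, 5).
Data: 6 successes in 9 trials. The binomial likelihood contributes θ^6(1−θ)^3, so the posterior is Beta(12+6, 5+3) = Beta(18, 8).
For Beta(a, b) with a, b > 1 the mode is (a−1)/(a+b−2) = 17/24 ≈ 0.7083.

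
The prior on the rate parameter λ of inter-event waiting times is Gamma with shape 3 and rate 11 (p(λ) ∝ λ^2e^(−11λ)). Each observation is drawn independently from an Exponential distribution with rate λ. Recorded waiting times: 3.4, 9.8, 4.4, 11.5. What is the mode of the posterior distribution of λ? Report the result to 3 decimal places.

λ̂_MAP = 0.150

The Exponential(rate=λ) likelihood is ∝ λ^n e^(−λΣtᵢ). Here n = 4 and Σtᵢ = 3.4 + 9.8 + 4.4 + 11.5 = 29.1.
Posterior ∝ λ^2e^(−11λ) · λ^4e^(−29.1λ) = λ^6e^(−40.1λ), i.e. Gamma(7, 40.1).
Mode = (a−1)/b = 6/40.1 ≈ 0.150.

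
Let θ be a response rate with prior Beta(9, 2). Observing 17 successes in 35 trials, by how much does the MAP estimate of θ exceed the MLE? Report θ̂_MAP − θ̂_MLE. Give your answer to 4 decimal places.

MAP − MLE = 0.0825

Posterior is Beta(26, 20); MAP = (26−1)/(46−2) = 25/44 ≈ 0.56818.
MLE ignores the prior: θ̂_MLE = k/n = 17/35 ≈ 0.48571.
Difference = 25/44 − 17/35 = 127/1540 ≈ 0.0825.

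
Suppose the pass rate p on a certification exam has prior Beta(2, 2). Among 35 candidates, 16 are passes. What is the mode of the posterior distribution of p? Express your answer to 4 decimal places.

p̂_MAP = 0.4595

Prior: Beta(2, 2).
Data: 16 successes in 35 trials. The binomial likelihood contributes p^16(1−p)^19, so the posterior is Beta(2+16, 2+19) = Beta(18, 21).
For Beta(a, b) with a, b > 1 the mode is (a−1)/(a+b−2) = 17/37 ≈ 0.4595.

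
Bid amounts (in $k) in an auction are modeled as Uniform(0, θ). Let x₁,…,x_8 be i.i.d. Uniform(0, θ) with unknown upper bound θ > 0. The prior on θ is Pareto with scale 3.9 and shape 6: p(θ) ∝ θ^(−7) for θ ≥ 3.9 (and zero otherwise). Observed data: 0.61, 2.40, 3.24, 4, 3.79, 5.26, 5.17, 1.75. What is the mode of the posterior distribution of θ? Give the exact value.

θ̂_MAP = 5.26

The Uniform(0, θ) likelihood is θ^(−n) for θ ≥ max(xᵢ), zero otherwise. Here max(xᵢ) = 5.26.
Posterior ∝ θ^(−7) · θ^(−8) = θ^(−15) on θ ≥ max(3.9, 5.26) = 5.26.
This density is strictly decreasing in θ, so the posterior mode lies at the lower boundary of the support.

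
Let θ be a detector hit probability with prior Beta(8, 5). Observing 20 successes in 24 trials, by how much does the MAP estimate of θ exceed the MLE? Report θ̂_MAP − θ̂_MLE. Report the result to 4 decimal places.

MAP − MLE = -0.0619

Posterior is Beta(28, 9); MAP = (28−1)/(37−2) = 27/35 ≈ 0.77143.
MLE ignores the prior: θ̂_MLE = k/n = 20/24 ≈ 0.83333.
Difference = 27/35 − 20/24 = -13/210 ≈ -0.0619.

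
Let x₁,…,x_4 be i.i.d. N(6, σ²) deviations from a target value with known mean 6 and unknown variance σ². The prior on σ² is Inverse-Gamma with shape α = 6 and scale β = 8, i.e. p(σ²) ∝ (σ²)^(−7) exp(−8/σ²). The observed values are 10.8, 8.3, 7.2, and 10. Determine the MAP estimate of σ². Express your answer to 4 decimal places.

Sum of squared deviations about the known mean: SS = (10.8−6)² + (8.3−6)² + (7.2−6)² + (10−6)² = 45.77.
The Normal likelihood contributes (σ²)^(−n/2) exp(−SS/(2σ²)), so the posterior is Inverse-Gamma(α + n/2, β + SS/2) = Inverse-Gamma(8, 30.885).
The mode of Inverse-Gamma(a, b) is b/(a+1) = 30.885/9 ≈ 3.4317.

σ̂²_MAP = 3.4317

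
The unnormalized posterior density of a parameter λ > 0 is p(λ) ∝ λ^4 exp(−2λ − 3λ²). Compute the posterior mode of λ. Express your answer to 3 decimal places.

ℓ'(λ) = 4/λ − 2 − 6λ. Setting this to zero and multiplying by λ: 6λ² + 2λ − 4 = 0.
λ = (−2 + √(2² + 4·6·4)) / (2·6) = (−2 + √100) / 12 = (−2 + 10)/12 = 2/3.
ℓ''(λ) = −4/λ² − 6 < 0, confirming a maximum.

λ̂_MAP = 0.667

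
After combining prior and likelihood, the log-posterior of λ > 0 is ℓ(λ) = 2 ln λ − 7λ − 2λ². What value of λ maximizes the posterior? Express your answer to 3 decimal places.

λ̂_MAP = 0.250

ℓ'(λ) = 2/λ − 7 − 4λ. Setting this to zero and multiplying by λ: 4λ² + 7λ − 2 = 0.
λ = (−7 + √(7² + 4·4·2)) / (2·4) = (−7 + √81) / 8 = (−7 + 9)/8 = 1/4.
ℓ''(λ) = −2/λ² − 4 < 0, confirming a maximum.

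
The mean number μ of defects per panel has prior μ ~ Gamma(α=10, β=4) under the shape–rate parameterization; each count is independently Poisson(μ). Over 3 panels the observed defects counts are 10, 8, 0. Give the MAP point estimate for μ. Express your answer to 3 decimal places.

Σxᵢ = 10+8+0 = 18, with n = 3.
Posterior ∝ μ^9e^(−4μ) · μ^18e^(−3μ) = μ^27e^(−7μ), i.e. Gamma(shape=28, rate=7).
The mode of a Gamma(a, b) with a ≥ 1 (shape–rate) is (a−1)/b = 27/7 ≈ 3.857.

μ̂_MAP = 3.857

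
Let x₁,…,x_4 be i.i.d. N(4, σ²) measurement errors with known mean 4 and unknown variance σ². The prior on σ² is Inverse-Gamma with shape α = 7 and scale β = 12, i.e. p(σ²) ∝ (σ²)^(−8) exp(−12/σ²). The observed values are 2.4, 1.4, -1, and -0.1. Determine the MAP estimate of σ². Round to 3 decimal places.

Sum of squared deviations about the known mean: SS = (2.4−4)² + (1.4−4)² + (-1−4)² + (-0.1−4)² = 51.13.
The Normal likelihood contributes (σ²)^(−n/2) exp(−SS/(2σ²)), so the posterior is Inverse-Gamma(α + n/2, β + SS/2) = Inverse-Gamma(9, 37.565).
The mode of Inverse-Gamma(a, b) is b/(a+1) = 37.565/10 ≈ 3.757.

σ̂²_MAP = 3.757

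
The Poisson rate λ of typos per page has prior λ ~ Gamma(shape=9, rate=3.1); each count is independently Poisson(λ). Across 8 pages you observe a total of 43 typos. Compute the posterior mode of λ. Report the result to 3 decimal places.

Σxᵢ = 43, n = 8.
Posterior ∝ λ^8e^(−3.1λ) · λ^43e^(−8λ) = λ^51e^(−11.1λ), i.e. Gamma(shape=52, rate=11.1).
The mode of a Gamma(a, b) with a ≥ 1 (shape–rate) is (a−1)/b = 51/11.1 ≈ 4.595.

λ̂_MAP = 4.595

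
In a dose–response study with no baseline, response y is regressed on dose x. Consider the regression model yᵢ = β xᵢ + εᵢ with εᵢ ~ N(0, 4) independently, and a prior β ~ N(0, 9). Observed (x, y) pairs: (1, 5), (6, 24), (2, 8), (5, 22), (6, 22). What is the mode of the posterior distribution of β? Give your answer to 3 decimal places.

log p(β | y) = −Σ(yᵢ − βxᵢ)²/(2·4) − β²/(2·9) + const.
Setting the derivative to zero: Σxᵢ(yᵢ − βxᵢ)/4 − β/9 = 0, so β = Σxᵢyᵢ / (Σxᵢ² + σ²/τ²).
Σxᵢyᵢ = 1·5 + 6·24 + 2·8 + 5·22 + 6·22 = 407; Σxᵢ² = 102; σ²/τ² = 4/9.
β̂_MAP = 407 / (102 + 4/9) = 407/(922/9) = 3663/922 ≈ 3.973.

β̂_MAP = 3.973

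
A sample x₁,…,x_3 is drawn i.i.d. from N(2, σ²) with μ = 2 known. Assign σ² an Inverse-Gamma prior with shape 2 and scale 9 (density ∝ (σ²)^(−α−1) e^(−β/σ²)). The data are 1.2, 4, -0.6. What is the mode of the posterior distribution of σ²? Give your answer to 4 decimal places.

Sum of squared deviations about the known mean: SS = (1.2−2)² + (4−2)² + (-0.6−2)² = 11.4.
The Normal likelihood contributes (σ²)^(−n/2) exp(−SS/(2σ²)), so the posterior is Inverse-Gamma(α + n/2, β + SS/2) = Inverse-Gamma(3.5, 14.7).
The mode of Inverse-Gamma(a, b) is b/(a+1) = 14.7/4.5 ≈ 3.2667.

σ̂²_MAP = 3.2667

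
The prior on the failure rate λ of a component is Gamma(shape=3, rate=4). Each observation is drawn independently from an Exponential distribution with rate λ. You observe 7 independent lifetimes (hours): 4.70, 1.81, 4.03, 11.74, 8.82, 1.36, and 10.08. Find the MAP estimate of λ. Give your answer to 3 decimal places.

λ̂_MAP = 0.193

The Exponential(rate=λ) likelihood is ∝ λ^n e^(−λΣtᵢ). Here n = 7 and Σtᵢ = 4.70 + 1.81 + 4.03 + 11.74 + 8.82 + 1.36 + 10.08 = 42.54.
Posterior ∝ λ^2e^(−4λ) · λ^7e^(−42.54λ) = λ^9e^(−46.54λ), i.e. Gamma(10, 46.54).
Mode = (a−1)/b = 9/46.54 ≈ 0.193.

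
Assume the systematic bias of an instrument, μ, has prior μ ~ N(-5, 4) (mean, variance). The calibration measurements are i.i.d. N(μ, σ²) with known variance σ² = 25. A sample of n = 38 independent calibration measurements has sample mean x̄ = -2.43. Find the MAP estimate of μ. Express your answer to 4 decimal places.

n = 38, x̄ = -2.43.
For a Normal prior and Normal likelihood with known variance, the posterior is Normal; its mode equals its mean, the precision-weighted average.
Prior precision 1/σ₀² = 1/4 = 0.25; data precision n/σ² = 38/25 = 1.52.
μ̂ = (0.25·(-5) + 1.52·(-2.43)) / (0.25 + 1.52) = (-4.9436)/1.77 = -12359/4425 ≈ -2.7930.

μ̂_MAP = -2.7930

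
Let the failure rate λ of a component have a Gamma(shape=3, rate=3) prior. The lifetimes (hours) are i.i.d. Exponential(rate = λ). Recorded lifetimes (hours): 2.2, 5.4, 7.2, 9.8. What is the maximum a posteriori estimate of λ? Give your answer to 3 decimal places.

The Exponential(rate=λ) likelihood is ∝ λ^n e^(−λΣtᵢ). Here n = 4 and Σtᵢ = 2.2 + 5.4 + 7.2 + 9.8 = 24.6.
Posterior ∝ λ^2e^(−3λ) · λ^4e^(−24.6λ) = λ^6e^(−27.6λ), i.e. Gamma(7, 27.6).
Mode = (a−1)/b = 6/27.6 ≈ 0.217.

λ̂_MAP = 0.217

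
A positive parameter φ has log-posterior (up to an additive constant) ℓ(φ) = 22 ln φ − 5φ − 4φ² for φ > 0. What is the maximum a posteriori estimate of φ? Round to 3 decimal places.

ℓ'(φ) = 22/φ − 5 − 8φ. Setting this to zero and multiplying by φ: 8φ² + 5φ − 22 = 0.
φ = (−5 + √(5² + 4·8·22)) / (2·8) = (−5 + √729) / 16 = (−5 + 27)/16 = 11/8.
ℓ''(φ) = −22/φ² − 8 < 0, confirming a maximum.

φ̂_MAP = 1.375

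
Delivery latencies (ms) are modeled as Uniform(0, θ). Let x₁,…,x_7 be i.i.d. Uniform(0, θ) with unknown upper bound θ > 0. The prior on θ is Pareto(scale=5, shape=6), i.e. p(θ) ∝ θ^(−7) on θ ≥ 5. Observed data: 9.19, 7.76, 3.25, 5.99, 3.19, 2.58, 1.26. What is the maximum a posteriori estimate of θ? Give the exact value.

The Uniform(0, θ) likelihood is θ^(−n) for θ ≥ max(xᵢ), zero otherwise. Here max(xᵢ) = 9.19.
Posterior ∝ θ^(−7) · θ^(−7) = θ^(−14) on θ ≥ max(5, 9.19) = 9.19.
This density is strictly decreasing in θ, so the posterior mode lies at the lower boundary of the support.

θ̂_MAP = 9.19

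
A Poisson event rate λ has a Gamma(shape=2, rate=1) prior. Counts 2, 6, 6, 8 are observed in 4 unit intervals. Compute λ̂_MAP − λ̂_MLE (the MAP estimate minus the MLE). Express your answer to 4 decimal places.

Σxᵢ = 22. Posterior is Gamma(24, 5); MAP = (24−1)/5 = 23/5 ≈ 4.60000.
MLE = x̄ = 22/4 ≈ 5.50000.
Difference = 23/5 − 22/4 = -9/10 ≈ -0.9000.

MAP − MLE = -0.9000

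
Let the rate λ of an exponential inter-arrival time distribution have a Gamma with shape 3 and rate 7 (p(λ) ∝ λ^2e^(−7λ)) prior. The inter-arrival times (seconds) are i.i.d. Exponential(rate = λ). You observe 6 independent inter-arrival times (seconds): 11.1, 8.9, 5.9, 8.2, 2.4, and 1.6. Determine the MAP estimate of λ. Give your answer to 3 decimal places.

λ̂_MAP = 0.177

The Exponential(rate=λ) likelihood is ∝ λ^n e^(−λΣtᵢ). Here n = 6 and Σtᵢ = 11.1 + 8.9 + 5.9 + 8.2 + 2.4 + 1.6 = 38.1.
Posterior ∝ λ^2e^(−7λ) · λ^6e^(−38.1λ) = λ^8e^(−45.1λ), i.e. Gamma(9, 45.1).
Mode = (a−1)/b = 8/45.1 ≈ 0.177.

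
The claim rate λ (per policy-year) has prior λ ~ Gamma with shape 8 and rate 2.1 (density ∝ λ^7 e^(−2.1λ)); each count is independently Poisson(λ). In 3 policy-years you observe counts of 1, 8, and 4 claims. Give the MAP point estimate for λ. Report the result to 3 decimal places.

Σxᵢ = 1+8+4 = 13, with n = 3.
Posterior ∝ λ^7e^(−2.1λ) · λ^13e^(−3λ) = λ^20e^(−5.1λ), i.e. Gamma(shape=21, rate=5.1).
The mode of a Gamma(a, b) with a ≥ 1 (shape–rate) is (a−1)/b = 20/5.1 ≈ 3.922.

λ̂_MAP = 3.922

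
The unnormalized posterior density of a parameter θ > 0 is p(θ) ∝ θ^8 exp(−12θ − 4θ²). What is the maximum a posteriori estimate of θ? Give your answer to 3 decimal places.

ℓ'(θ) = 8/θ − 12 − 8θ. Setting this to zero and multiplying by θ: 8θ² + 12θ − 8 = 0.
θ = (−12 + √(12² + 4·8·8)) / (2·8) = (−12 + √400) / 16 = (−12 + 20)/16 = 1/2.
ℓ''(θ) = −8/θ² − 8 < 0, confirming a maximum.

θ̂_MAP = 0.500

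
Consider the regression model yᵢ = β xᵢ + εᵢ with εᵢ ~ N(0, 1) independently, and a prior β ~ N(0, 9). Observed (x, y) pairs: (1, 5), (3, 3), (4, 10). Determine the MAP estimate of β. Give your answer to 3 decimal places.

β̂_MAP = 2.068

log p(β | y) = −Σ(yᵢ − βxᵢ)²/(2·1) − β²/(2·9) + const.
Setting the derivative to zero: Σxᵢ(yᵢ − βxᵢ)/1 − β/9 = 0, so β = Σxᵢyᵢ / (Σxᵢ² + σ²/τ²).
Σxᵢyᵢ = 1·5 + 3·3 + 4·10 = 54; Σxᵢ² = 26; σ²/τ² = 1/9.
β̂_MAP = 54 / (26 + 1/9) = 54/(235/9) = 486/235 ≈ 2.068.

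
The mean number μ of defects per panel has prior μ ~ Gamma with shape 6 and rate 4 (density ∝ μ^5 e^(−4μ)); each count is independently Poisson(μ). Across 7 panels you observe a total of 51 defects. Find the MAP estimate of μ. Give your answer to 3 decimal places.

Σxᵢ = 51, n = 7.
Posterior ∝ μ^5e^(−4μ) · μ^51e^(−7μ) = μ^56e^(−11μ), i.e. Gamma(shape=57, rate=11).
The mode of a Gamma(a, b) with a ≥ 1 (shape–rate) is (a−1)/b = 56/11 ≈ 5.091.

μ̂_MAP = 5.091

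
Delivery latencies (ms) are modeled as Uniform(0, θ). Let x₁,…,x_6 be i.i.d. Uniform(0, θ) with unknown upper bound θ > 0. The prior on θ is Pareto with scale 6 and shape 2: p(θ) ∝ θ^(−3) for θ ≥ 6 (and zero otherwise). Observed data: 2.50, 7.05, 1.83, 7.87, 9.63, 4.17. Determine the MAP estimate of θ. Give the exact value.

The Uniform(0, θ) likelihood is θ^(−n) for θ ≥ max(xᵢ), zero otherwise. Here max(xᵢ) = 9.63.
Posterior ∝ θ^(−3) · θ^(−6) = θ^(−9) on θ ≥ max(6, 9.63) = 9.63.
This density is strictly decreasing in θ, so the posterior mode lies at the lower boundary of the support.

θ̂_MAP = 9.63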